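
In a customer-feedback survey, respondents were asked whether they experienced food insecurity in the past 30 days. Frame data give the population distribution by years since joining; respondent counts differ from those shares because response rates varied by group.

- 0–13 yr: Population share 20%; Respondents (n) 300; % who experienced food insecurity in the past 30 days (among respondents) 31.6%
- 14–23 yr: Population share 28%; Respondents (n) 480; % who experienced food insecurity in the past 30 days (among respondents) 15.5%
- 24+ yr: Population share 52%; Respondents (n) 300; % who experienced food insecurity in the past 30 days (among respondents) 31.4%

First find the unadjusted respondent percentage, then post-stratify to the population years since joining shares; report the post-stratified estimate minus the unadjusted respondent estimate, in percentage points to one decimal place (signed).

Unadjusted (pooled respondent) estimate weights by respondent counts:
  (300/1080)×31.6 + (480/1080)×15.5 + (300/1080)×31.4 = 24.3889%
Post-stratifying to population shares instead:
  0.2×31.6 + 0.28×15.5 + 0.52×31.4 = 26.988%
Difference = 26.988 − 24.3889 = 2.5991 pp.

+2.6 percentage points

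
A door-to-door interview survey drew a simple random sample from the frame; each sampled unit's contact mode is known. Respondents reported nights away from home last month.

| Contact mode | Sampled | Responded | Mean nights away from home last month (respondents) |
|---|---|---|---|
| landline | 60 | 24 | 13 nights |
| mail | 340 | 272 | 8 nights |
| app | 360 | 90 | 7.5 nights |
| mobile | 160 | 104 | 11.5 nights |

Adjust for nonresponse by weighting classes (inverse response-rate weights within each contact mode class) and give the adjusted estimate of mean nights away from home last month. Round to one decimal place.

8.7

Class response rates: landline 24/60 = 40%, mail 272/340 = 80%, app 90/360 = 25%, mobile 104/160 = 65%.
With weight = n_sampled/n_responded per class, the weighted class total is n_sampled:
  landline: 60 × 13 = 780
  mail: 340 × 8 = 2720
  app: 360 × 7.5 = 2700
  mobile: 160 × 11.5 = 1840
Adjusted estimate = 8040 / 920 = 8.73913 → 8.7.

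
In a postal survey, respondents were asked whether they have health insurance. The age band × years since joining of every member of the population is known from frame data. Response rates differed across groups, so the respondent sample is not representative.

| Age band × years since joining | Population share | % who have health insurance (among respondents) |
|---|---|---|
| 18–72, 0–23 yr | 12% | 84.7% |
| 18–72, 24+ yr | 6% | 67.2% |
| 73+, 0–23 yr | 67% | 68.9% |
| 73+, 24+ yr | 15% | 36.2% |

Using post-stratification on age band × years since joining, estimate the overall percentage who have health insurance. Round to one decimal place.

65.8%

Each cell contributes population-share × respondent value:
  18–72, 0–23 yr: 0.12 × 84.7 = 10.164
  18–72, 24+ yr: 0.06 × 67.2 = 4.032
  73+, 0–23 yr: 0.67 × 68.9 = 46.163
  73+, 24+ yr: 0.15 × 36.2 = 5.43
Post-stratified estimate = 65.789 → 65.8%.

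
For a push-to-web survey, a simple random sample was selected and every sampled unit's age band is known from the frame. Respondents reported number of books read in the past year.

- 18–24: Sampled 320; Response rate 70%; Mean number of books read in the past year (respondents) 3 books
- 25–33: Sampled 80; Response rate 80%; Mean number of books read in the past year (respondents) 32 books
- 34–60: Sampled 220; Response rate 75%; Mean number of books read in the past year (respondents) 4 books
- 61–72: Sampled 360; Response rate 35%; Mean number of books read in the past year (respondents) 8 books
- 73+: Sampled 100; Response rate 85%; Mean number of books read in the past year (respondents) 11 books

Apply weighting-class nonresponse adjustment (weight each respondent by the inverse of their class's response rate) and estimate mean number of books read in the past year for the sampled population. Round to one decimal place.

Each respondent's weight = sampled/responded in their class; summing within a class gives n_sampled, so:
  18–24: 320 × 3 = 960
  25–33: 80 × 32 = 2560
  34–60: 220 × 4 = 880
  61–72: 360 × 8 = 2880
  73+: 100 × 11 = 1100
Adjusted estimate = 8380 / 1,080 = 7.75926 → 7.8.

7.8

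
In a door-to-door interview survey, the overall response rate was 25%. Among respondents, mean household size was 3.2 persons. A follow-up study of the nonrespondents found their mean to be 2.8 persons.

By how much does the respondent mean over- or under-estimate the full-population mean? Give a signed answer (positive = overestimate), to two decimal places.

+0.30

Nonresponse fraction = 1 − 0.25 = 0.75.
Bias = (nonresponse fraction) × (respondent mean − nonrespondent mean)
     = 0.75 × (3.2 − 2.8) = 0.75 × 0.4 = 0.3.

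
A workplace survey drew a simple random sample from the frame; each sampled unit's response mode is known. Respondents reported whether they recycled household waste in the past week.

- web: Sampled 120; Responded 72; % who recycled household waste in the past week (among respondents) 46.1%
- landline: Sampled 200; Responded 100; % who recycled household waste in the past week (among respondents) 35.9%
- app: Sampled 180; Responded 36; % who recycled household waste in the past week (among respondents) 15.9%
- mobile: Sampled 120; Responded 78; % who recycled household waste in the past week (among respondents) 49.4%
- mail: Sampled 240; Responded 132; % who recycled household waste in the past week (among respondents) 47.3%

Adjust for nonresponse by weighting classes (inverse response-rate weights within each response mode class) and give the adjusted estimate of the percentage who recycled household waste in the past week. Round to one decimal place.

Class response rates: web 72/120 = 60%, landline 100/200 = 50%, app 36/180 = 20%, mobile 78/120 = 65%, mail 132/240 = 55%.
Each respondent's weight = sampled/responded in their class; summing within a class gives n_sampled, so:
  web: 120 × 46.1 = 5532
  landline: 200 × 35.9 = 7180
  app: 180 × 15.9 = 2862
  mobile: 120 × 49.4 = 5928
  mail: 240 × 47.3 = 11,352
Adjusted estimate = 32,854 / 860 = 38.2023 → 38.2%.

38.2%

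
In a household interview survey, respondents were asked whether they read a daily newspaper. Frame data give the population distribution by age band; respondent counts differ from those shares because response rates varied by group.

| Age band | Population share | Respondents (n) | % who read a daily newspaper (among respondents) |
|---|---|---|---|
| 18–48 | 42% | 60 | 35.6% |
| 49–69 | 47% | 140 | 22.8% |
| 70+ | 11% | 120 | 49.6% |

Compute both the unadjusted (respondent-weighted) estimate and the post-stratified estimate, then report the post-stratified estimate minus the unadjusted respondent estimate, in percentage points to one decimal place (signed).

-4.1 percentage points

Unadjusted (pooled respondent) estimate weights by respondent counts:
  (60/320)×35.6 + (140/320)×22.8 + (120/320)×49.6 = 35.25%
Post-stratifying to population shares instead:
  0.42×35.6 + 0.47×22.8 + 0.11×49.6 = 31.124%
Difference = 31.124 − 35.25 = -4.126 pp.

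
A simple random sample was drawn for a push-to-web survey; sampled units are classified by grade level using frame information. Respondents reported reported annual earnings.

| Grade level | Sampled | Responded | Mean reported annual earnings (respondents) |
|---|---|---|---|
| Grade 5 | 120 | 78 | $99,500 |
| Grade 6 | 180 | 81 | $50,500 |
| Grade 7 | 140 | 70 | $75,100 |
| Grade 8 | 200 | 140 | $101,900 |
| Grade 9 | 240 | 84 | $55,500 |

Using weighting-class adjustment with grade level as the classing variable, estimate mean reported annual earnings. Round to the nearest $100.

$74,100

Class response rates: Grade 5 78/120 = 65%, Grade 6 81/180 = 45%, Grade 7 70/140 = 50%, Grade 8 140/200 = 70%, Grade 9 84/240 = 35%.
Each respondent's weight = sampled/responded in their class; summing within a class gives n_sampled, so:
  Grade 5: 120 × 99,500 = 11,940,000
  Grade 6: 180 × 50,500 = 9,090,000
  Grade 7: 140 × 75,100 = 10,514,000
  Grade 8: 200 × 101,900 = 20,380,000
  Grade 9: 240 × 55,500 = 13,320,000
Adjusted estimate = 65,244,000 / 880 = 74140.9 → $74,100.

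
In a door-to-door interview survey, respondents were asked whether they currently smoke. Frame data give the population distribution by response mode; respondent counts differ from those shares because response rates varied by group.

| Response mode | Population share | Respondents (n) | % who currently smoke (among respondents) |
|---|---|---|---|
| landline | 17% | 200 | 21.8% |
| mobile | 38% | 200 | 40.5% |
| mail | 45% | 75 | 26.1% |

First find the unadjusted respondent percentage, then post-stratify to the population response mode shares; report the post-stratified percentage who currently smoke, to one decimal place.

30.8%

Without adjustment, the pooled respondent share is:
  (200/475)×21.8 + (200/475)×40.5 + (75/475)×26.1 = 30.3526%
Post-stratified estimate weights by population shares:
  0.17×21.8 + 0.38×40.5 + 0.45×26.1 = 30.841%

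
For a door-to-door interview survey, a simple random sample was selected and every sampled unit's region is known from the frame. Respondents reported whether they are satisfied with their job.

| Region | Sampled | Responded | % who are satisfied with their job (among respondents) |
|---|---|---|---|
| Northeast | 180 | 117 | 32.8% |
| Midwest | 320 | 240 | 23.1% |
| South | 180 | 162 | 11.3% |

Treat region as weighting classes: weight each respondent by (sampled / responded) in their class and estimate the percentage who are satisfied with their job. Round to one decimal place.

Class response rates: Northeast 117/180 = 65%, Midwest 240/320 = 75%, South 162/180 = 90%.
Each respondent's weight = sampled/responded in their class; summing within a class gives n_sampled, so:
  Northeast: 180 × 32.8 = 5904
  Midwest: 320 × 23.1 = 7392
  South: 180 × 11.3 = 2034
Adjusted estimate = 15,330 / 680 = 22.5441 → 22.5%.

22.5%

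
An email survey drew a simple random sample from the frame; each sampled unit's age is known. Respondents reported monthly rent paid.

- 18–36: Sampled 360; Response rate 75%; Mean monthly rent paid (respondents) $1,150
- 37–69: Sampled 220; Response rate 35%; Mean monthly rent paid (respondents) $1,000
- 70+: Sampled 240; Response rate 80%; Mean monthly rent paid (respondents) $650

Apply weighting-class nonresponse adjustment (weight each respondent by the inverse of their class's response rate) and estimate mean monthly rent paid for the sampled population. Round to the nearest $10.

With weight = n_sampled/n_responded per class, the weighted class total is n_sampled:
  18–36: 360 × 1150 = 414,000
  37–69: 220 × 1000 = 220,000
  70+: 240 × 650 = 156,000
Adjusted estimate = 790,000 / 820 = 963.415 → $960.

$960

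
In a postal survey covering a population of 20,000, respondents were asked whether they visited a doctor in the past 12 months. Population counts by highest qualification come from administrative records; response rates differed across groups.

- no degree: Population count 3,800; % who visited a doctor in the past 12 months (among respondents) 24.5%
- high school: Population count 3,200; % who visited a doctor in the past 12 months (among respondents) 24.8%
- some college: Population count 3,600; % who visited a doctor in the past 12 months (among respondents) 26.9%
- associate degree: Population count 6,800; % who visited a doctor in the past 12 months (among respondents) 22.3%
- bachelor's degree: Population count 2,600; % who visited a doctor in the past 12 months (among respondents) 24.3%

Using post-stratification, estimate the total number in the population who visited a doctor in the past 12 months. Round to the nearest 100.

4,800

Each cell contributes its population count × the respondent rate:
  no degree: 3,800 × 24.5% = 931
  high school: 3,200 × 24.8% = 793.6
  some college: 3,600 × 26.9% = 968.4
  associate degree: 6,800 × 22.3% = 1516.4
  bachelor's degree: 2,600 × 24.3% = 631.8
Estimated total = 4841.2 → 4,800.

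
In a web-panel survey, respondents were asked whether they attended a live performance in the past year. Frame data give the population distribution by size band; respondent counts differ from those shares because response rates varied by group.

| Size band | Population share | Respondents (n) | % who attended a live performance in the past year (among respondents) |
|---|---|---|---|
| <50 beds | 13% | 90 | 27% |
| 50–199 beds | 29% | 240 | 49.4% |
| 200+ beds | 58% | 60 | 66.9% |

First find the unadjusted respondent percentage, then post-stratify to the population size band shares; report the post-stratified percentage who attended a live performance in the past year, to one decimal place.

Naive respondent-only estimate (weights = respondent counts):
  (90/390)×27 + (240/390)×49.4 + (60/390)×66.9 = 46.9231%
Reweighting by population size band shares:
  0.13×27 + 0.29×49.4 + 0.58×66.9 = 56.638%

56.6%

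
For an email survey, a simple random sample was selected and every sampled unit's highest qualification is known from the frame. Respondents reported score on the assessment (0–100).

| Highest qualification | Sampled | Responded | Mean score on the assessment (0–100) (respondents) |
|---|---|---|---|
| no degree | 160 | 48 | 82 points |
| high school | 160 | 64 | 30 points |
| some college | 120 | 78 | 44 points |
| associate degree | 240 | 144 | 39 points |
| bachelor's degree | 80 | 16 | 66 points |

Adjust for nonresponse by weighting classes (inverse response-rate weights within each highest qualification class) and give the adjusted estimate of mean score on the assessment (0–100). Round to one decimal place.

49.8

Class response rates: no degree 48/160 = 30%, high school 64/160 = 40%, some college 78/120 = 65%, associate degree 144/240 = 60%, bachelor's degree 16/80 = 20%.
Weighting each respondent by the inverse class response rate inflates each class back to its sampled size, so the class weight is n_sampled:
  no degree: 160 × 82 = 13,120
  high school: 160 × 30 = 4800
  some college: 120 × 44 = 5280
  associate degree: 240 × 39 = 9360
  bachelor's degree: 80 × 66 = 5280
Adjusted estimate = 37,840 / 760 = 49.7895 → 49.8.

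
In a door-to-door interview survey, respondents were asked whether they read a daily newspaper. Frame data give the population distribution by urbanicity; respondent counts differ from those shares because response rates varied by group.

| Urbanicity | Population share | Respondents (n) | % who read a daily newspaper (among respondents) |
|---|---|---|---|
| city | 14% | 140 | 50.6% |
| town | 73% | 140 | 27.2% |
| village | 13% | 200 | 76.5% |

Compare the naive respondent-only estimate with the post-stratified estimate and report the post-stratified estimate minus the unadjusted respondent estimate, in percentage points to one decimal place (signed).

-17.7 percentage points

Unadjusted (pooled respondent) estimate weights by respondent counts:
  (140/480)×50.6 + (140/480)×27.2 + (200/480)×76.5 = 54.5667%
Reweighting by population urbanicity shares:
  0.14×50.6 + 0.73×27.2 + 0.13×76.5 = 36.885%
Difference = 36.885 − 54.5667 = -17.6817 pp.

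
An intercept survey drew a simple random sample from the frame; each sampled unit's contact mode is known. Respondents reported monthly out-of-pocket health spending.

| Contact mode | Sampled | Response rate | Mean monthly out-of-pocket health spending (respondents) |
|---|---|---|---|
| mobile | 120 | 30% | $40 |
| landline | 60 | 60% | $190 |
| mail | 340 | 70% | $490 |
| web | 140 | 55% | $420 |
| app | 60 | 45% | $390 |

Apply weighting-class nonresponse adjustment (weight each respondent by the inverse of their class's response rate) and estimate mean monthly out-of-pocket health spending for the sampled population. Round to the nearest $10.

With weight = n_sampled/n_responded per class, the weighted class total is n_sampled:
  mobile: 120 × 40 = 4800
  landline: 60 × 190 = 11,400
  mail: 340 × 490 = 166,600
  web: 140 × 420 = 58,800
  app: 60 × 390 = 23,400
Adjusted estimate = 265,000 / 720 = 368.056 → $370.

$370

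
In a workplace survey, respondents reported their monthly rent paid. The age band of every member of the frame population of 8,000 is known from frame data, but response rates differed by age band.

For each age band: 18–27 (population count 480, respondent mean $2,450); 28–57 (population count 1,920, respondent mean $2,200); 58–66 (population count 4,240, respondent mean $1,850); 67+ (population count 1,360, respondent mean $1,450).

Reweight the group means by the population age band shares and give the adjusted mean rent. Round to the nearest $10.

$1,900

Post-stratification weights by population share, not respondent share:
  18–27: (480/8,000) × 2450 = 147
  28–57: (1,920/8,000) × 2200 = 528
  58–66: (4,240/8,000) × 1850 = 980.5
  67+: (1,360/8,000) × 1450 = 246.5
Post-stratified estimate = 1902 → $1,900.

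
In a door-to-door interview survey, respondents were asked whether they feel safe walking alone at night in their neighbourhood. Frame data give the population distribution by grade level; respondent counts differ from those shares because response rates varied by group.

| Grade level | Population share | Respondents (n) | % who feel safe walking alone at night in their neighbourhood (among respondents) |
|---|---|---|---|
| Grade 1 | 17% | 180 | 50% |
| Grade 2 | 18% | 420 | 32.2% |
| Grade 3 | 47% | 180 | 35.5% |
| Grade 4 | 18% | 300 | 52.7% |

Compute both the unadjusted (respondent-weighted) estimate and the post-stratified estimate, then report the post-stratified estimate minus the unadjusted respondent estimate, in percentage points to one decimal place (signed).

Without adjustment, the pooled respondent share is:
  (180/1080)×50 + (420/1080)×32.2 + (180/1080)×35.5 + (300/1080)×52.7 = 41.4111%
Post-stratified estimate weights by population shares:
  0.17×50 + 0.18×32.2 + 0.47×35.5 + 0.18×52.7 = 40.467%
Difference = 40.467 − 41.4111 = -0.9441 pp.

-0.9 percentage points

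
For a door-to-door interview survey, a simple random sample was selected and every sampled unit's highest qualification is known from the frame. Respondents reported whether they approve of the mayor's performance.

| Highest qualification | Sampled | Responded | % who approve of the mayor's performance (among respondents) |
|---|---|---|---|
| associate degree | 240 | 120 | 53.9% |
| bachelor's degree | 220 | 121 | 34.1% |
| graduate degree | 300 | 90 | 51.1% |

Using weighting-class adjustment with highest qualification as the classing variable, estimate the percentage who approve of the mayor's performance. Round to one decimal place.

47.1%

Response rates by class: associate degree 120/240 = 50%, bachelor's degree 121/220 = 55%, graduate degree 90/300 = 30%.
Weighting each respondent by the inverse class response rate inflates each class back to its sampled size, so the class weight is n_sampled:
  associate degree: 240 × 53.9 = 12,936
  bachelor's degree: 220 × 34.1 = 7502
  graduate degree: 300 × 51.1 = 15,330
Adjusted estimate = 35,768 / 760 = 47.0632 → 47.1%.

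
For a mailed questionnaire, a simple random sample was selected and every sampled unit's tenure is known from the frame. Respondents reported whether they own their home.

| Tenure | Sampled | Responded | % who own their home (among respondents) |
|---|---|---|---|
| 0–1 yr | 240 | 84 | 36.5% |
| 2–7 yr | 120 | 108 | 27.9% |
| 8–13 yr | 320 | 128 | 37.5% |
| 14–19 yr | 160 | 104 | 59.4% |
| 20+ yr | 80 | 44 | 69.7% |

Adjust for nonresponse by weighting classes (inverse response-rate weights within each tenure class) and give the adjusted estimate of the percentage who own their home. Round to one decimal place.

42.6%

Class response rates: 0–1 yr 84/240 = 35%, 2–7 yr 108/120 = 90%, 8–13 yr 128/320 = 40%, 14–19 yr 104/160 = 65%, 20+ yr 44/80 = 55%.
Inverse-response-rate weighting restores each class to its sampled count, so class totals weight by n_sampled:
  0–1 yr: 240 × 36.5 = 8760
  2–7 yr: 120 × 27.9 = 3348
  8–13 yr: 320 × 37.5 = 12,000
  14–19 yr: 160 × 59.4 = 9504
  20+ yr: 80 × 69.7 = 5576
Adjusted estimate = 39,188 / 920 = 42.5957 → 42.6%.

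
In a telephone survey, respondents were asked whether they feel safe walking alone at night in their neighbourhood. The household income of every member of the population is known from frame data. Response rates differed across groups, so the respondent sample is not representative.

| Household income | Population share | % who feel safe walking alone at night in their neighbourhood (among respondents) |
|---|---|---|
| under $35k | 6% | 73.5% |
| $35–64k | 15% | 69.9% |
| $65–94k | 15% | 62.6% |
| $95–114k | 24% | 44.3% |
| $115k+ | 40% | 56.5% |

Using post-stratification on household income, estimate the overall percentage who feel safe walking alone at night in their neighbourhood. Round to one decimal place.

Weight each group's respondent value by its population share:
  under $35k: 0.06 × 73.5 = 4.41
  $35–64k: 0.15 × 69.9 = 10.485
  $65–94k: 0.15 × 62.6 = 9.39
  $95–114k: 0.24 × 44.3 = 10.632
  $115k+: 0.4 × 56.5 = 22.6
Post-stratified estimate = 57.517 → 57.5%.

57.5%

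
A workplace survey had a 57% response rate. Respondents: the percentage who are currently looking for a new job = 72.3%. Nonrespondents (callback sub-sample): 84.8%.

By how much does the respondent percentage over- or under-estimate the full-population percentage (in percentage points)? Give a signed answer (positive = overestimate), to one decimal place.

-5.4 percentage points

Nonresponse fraction = 1 − 0.57 = 0.43.
Bias = (nonresponse fraction) × (respondent percentage − nonrespondent percentage)
     = 0.43 × (72.3 − 84.8) = 0.43 × -12.5 = -5.375.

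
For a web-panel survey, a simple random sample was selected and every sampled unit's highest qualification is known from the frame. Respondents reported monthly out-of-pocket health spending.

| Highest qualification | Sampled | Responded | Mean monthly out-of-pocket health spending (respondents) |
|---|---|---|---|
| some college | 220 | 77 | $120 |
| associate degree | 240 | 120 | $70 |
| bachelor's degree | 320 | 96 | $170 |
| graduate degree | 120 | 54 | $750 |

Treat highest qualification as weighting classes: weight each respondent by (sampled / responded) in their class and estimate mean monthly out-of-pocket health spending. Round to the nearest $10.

$210

Class response rates: some college 77/220 = 35%, associate degree 120/240 = 50%, bachelor's degree 96/320 = 30%, graduate degree 54/120 = 45%.
Inverse-response-rate weighting restores each class to its sampled count, so class totals weight by n_sampled:
  some college: 220 × 120 = 26,400
  associate degree: 240 × 70 = 16,800
  bachelor's degree: 320 × 170 = 54,400
  graduate degree: 120 × 750 = 90,000
Adjusted estimate = 187,600 / 900 = 208.444 → $210.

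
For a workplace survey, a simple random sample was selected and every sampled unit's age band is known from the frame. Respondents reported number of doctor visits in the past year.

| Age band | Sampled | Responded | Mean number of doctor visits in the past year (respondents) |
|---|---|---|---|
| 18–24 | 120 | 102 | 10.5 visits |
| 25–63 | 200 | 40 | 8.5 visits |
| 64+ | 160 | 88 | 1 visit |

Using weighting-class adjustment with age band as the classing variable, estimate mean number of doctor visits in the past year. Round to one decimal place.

Class response rates: 18–24 102/120 = 85%, 25–63 40/200 = 20%, 64+ 88/160 = 55%.
Inverse-response-rate weighting restores each class to its sampled count, so class totals weight by n_sampled:
  18–24: 120 × 10.5 = 1260
  25–63: 200 × 8.5 = 1700
  64+: 160 × 1 = 160
Adjusted estimate = 3120 / 480 = 6.5 → 6.5.

6.5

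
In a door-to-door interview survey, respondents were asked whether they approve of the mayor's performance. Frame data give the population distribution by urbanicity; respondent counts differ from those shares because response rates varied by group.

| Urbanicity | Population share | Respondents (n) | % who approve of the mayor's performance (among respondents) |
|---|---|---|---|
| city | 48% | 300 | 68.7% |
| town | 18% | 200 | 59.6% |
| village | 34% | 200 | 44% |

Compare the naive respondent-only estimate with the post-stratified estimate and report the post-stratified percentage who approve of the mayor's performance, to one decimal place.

Naive respondent-only estimate (weights = respondent counts):
  (300/700)×68.7 + (200/700)×59.6 + (200/700)×44 = 59.0429%
Reweighting by population urbanicity shares:
  0.48×68.7 + 0.18×59.6 + 0.34×44 = 58.664%

58.7%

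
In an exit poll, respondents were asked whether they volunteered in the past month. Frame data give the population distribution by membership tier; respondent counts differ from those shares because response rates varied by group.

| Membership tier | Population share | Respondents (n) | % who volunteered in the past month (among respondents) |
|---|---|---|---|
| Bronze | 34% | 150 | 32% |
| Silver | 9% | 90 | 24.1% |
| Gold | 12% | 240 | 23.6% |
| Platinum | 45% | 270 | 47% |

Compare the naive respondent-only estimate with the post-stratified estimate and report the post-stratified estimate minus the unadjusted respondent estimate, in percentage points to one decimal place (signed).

Unadjusted (pooled respondent) estimate weights by respondent counts:
  (150/750)×32 + (90/750)×24.1 + (240/750)×23.6 + (270/750)×47 = 33.764%
Post-stratified estimate weights by population shares:
  0.34×32 + 0.09×24.1 + 0.12×23.6 + 0.45×47 = 37.031%
Difference = 37.031 − 33.764 = 3.267 pp.

+3.3 percentage points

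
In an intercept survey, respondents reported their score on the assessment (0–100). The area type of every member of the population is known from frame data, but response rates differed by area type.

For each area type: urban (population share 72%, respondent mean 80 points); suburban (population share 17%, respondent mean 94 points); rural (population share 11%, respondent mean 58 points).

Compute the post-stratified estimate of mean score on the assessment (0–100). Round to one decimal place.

80.0

Weight each group's respondent value by its population share:
  urban: 0.72 × 80 = 57.6
  suburban: 0.17 × 94 = 15.98
  rural: 0.11 × 58 = 6.38
Post-stratified estimate = 79.96 → 80.0.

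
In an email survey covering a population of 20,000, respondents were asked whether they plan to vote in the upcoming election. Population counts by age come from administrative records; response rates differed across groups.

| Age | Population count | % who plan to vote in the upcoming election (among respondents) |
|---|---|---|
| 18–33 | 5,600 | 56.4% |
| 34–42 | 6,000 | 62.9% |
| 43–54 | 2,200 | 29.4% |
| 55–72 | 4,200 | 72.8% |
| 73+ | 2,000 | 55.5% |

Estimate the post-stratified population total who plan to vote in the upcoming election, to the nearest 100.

11,700

Apply each group's respondent rate to its population count:
  18–33: 5,600 × 56.4% = 3158.4
  34–42: 6,000 × 62.9% = 3774
  43–54: 2,200 × 29.4% = 646.8
  55–72: 4,200 × 72.8% = 3057.6
  73+: 2,000 × 55.5% = 1110
Estimated total = 11746.8 → 11,700.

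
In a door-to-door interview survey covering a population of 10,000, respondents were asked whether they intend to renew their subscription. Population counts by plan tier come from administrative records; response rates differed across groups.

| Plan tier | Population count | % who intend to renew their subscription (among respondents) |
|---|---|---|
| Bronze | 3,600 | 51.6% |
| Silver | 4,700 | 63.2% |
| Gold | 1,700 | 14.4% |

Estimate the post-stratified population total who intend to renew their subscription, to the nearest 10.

5,070

Apply each group's respondent rate to its population count:
  Bronze: 3,600 × 51.6% = 1857.6
  Silver: 4,700 × 63.2% = 2970.4
  Gold: 1,700 × 14.4% = 244.8
Estimated total = 5072.8 → 5,070.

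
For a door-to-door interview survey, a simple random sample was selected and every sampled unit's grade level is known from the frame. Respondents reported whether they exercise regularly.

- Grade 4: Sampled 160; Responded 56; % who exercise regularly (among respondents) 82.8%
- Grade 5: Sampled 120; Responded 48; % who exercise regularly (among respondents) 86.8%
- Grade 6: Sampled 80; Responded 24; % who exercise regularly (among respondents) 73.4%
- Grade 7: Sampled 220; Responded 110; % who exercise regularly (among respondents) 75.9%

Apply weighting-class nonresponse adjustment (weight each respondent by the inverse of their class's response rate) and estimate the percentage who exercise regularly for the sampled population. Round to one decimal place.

Class response rates: Grade 4 56/160 = 35%, Grade 5 48/120 = 40%, Grade 6 24/80 = 30%, Grade 7 110/220 = 50%.
Weighting each respondent by the inverse class response rate inflates each class back to its sampled size, so the class weight is n_sampled:
  Grade 4: 160 × 82.8 = 13,248
  Grade 5: 120 × 86.8 = 10,416
  Grade 6: 80 × 73.4 = 5872
  Grade 7: 220 × 75.9 = 16,698
Adjusted estimate = 46,234 / 580 = 79.7138 → 79.7%.

79.7%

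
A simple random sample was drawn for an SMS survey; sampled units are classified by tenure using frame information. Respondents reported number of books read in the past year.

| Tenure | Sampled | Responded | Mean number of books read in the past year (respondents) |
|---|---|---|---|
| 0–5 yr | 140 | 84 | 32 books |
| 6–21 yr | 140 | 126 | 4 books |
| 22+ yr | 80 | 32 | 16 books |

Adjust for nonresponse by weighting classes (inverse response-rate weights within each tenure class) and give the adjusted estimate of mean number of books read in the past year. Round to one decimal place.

17.6

Class response rates: 0–5 yr 84/140 = 60%, 6–21 yr 126/140 = 90%, 22+ yr 32/80 = 40%.
Each respondent's weight = sampled/responded in their class; summing within a class gives n_sampled, so:
  0–5 yr: 140 × 32 = 4480
  6–21 yr: 140 × 4 = 560
  22+ yr: 80 × 16 = 1280
Adjusted estimate = 6320 / 360 = 17.5556 → 17.6.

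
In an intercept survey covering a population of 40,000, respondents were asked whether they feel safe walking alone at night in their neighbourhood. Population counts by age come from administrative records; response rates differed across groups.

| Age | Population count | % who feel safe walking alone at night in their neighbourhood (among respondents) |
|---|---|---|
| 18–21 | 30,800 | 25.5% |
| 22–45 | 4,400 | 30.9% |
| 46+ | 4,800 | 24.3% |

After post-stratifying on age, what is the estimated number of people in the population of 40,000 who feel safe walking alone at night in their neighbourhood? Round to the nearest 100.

10,400

Each cell contributes its population count × the respondent rate:
  18–21: 30,800 × 25.5% = 7854
  22–45: 4,400 × 30.9% = 1359.6
  46+: 4,800 × 24.3% = 1166.4
Estimated total = 10,380 → 10,400.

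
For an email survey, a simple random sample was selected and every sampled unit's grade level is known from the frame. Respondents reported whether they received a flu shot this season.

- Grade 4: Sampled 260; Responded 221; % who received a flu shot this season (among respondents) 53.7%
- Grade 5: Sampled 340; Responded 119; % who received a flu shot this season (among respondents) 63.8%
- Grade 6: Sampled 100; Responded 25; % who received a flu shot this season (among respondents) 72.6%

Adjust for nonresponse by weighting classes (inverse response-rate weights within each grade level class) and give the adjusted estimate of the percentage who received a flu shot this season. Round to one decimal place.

61.3%

Class response rates: Grade 4 221/260 = 85%, Grade 5 119/340 = 35%, Grade 6 25/100 = 25%.
Inverse-response-rate weighting restores each class to its sampled count, so class totals weight by n_sampled:
  Grade 4: 260 × 53.7 = 13,962
  Grade 5: 340 × 63.8 = 21,692
  Grade 6: 100 × 72.6 = 7260
Adjusted estimate = 42,914 / 700 = 61.3057 → 61.3%.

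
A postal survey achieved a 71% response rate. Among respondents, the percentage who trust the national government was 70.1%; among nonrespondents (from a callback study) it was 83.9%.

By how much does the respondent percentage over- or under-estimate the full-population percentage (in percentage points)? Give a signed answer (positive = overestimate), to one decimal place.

Nonresponse fraction = 1 − 0.71 = 0.29.
Bias = (nonresponse fraction) × (respondent percentage − nonrespondent percentage)
     = 0.29 × (70.1 − 83.9) = 0.29 × -13.8 = -4.002.

-4.0 percentage points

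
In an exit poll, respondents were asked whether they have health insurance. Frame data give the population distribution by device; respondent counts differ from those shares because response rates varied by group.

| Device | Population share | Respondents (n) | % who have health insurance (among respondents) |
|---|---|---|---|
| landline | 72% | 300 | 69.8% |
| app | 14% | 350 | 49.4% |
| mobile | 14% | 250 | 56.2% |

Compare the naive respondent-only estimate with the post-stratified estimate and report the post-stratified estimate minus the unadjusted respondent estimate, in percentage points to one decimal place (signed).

Naive respondent-only estimate (weights = respondent counts):
  (300/900)×69.8 + (350/900)×49.4 + (250/900)×56.2 = 58.0889%
Reweighting by population device shares:
  0.72×69.8 + 0.14×49.4 + 0.14×56.2 = 65.04%
Difference = 65.04 − 58.0889 = 6.9511 pp.

+7.0 percentage points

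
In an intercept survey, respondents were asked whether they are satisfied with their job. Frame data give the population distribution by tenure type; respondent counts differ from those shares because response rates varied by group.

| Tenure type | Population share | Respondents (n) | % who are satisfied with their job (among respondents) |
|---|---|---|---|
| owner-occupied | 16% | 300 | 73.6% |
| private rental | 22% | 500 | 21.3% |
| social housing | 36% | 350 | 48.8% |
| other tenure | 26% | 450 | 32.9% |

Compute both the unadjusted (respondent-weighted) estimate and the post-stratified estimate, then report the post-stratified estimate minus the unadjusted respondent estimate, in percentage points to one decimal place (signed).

Unadjusted (pooled respondent) estimate weights by respondent counts:
  (300/1600)×73.6 + (500/1600)×21.3 + (350/1600)×48.8 + (450/1600)×32.9 = 40.3844%
Post-stratified estimate weights by population shares:
  0.16×73.6 + 0.22×21.3 + 0.36×48.8 + 0.26×32.9 = 42.584%
Difference = 42.584 − 40.3844 = 2.1996 pp.

+2.2 percentage points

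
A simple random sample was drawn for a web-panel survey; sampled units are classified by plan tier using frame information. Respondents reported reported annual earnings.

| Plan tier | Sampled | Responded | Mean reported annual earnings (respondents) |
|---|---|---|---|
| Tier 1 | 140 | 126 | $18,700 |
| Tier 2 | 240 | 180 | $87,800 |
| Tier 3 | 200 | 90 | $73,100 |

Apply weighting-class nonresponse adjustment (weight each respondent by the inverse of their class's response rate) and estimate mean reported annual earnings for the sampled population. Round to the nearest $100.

$66,100

Class response rates: Tier 1 126/140 = 90%, Tier 2 180/240 = 75%, Tier 3 90/200 = 45%.
Inverse-response-rate weighting restores each class to its sampled count, so class totals weight by n_sampled:
  Tier 1: 140 × 18,700 = 2,618,000
  Tier 2: 240 × 87,800 = 21,072,000
  Tier 3: 200 × 73,100 = 14,620,000
Adjusted estimate = 38,310,000 / 580 = 66051.7 → $66,100.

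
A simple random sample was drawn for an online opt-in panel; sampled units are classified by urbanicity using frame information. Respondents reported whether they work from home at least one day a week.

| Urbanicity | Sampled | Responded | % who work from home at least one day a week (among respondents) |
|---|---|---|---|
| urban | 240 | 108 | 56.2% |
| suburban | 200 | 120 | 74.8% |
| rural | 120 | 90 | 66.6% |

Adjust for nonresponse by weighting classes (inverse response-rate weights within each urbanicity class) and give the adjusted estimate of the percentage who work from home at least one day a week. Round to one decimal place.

65.1%

Response rates by class: urban 108/240 = 45%, suburban 120/200 = 60%, rural 90/120 = 75%.
Each respondent's weight = sampled/responded in their class; summing within a class gives n_sampled, so:
  urban: 240 × 56.2 = 13,488
  suburban: 200 × 74.8 = 14,960
  rural: 120 × 66.6 = 7992
Adjusted estimate = 36,440 / 560 = 65.0714 → 65.1%.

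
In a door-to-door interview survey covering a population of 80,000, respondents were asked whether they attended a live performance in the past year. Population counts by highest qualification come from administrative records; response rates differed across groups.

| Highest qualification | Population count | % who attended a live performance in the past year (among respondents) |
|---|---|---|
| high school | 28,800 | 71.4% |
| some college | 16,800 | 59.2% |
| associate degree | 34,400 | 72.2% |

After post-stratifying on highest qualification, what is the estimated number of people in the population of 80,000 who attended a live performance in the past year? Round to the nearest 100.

55,300

Each cell contributes its population count × the respondent rate:
  high school: 28,800 × 71.4% = 20563.2
  some college: 16,800 × 59.2% = 9945.6
  associate degree: 34,400 × 72.2% = 24836.8
Estimated total = 55345.6 → 55,300.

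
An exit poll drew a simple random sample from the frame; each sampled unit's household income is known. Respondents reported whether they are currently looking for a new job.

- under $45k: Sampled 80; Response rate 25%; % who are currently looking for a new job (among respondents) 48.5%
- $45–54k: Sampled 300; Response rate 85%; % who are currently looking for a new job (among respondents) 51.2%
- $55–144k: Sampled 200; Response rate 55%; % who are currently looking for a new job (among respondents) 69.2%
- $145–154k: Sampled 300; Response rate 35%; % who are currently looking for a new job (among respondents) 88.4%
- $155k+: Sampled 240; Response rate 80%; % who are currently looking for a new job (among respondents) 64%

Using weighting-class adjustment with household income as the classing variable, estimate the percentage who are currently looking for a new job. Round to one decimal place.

66.9%

Each respondent's weight = sampled/responded in their class; summing within a class gives n_sampled, so:
  under $45k: 80 × 48.5 = 3880
  $45–54k: 300 × 51.2 = 15,360
  $55–144k: 200 × 69.2 = 13,840
  $145–154k: 300 × 88.4 = 26,520
  $155k+: 240 × 64 = 15,360
Adjusted estimate = 74,960 / 1,120 = 66.9286 → 66.9%.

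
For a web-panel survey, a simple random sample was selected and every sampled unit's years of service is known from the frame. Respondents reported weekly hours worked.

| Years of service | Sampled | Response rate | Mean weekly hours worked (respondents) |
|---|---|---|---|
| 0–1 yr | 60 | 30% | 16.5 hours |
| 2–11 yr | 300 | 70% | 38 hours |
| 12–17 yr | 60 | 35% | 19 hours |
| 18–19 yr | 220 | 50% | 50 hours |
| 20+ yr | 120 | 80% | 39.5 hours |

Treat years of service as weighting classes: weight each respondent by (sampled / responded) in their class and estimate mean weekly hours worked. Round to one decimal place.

Inverse-response-rate weighting restores each class to its sampled count, so class totals weight by n_sampled:
  0–1 yr: 60 × 16.5 = 990
  2–11 yr: 300 × 38 = 11,400
  12–17 yr: 60 × 19 = 1140
  18–19 yr: 220 × 50 = 11,000
  20+ yr: 120 × 39.5 = 4740
Adjusted estimate = 29,270 / 760 = 38.5132 → 38.5.

38.5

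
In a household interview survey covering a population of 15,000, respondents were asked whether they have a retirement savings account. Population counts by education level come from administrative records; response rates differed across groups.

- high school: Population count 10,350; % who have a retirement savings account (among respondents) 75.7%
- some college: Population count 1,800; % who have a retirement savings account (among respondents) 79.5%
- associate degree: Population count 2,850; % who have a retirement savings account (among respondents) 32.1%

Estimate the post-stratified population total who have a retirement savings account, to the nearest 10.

Apply each group's respondent rate to its population count:
  high school: 10,350 × 75.7% = 7834.95
  some college: 1,800 × 79.5% = 1431
  associate degree: 2,850 × 32.1% = 914.85
Estimated total = 10180.8 → 10,180.

10,180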